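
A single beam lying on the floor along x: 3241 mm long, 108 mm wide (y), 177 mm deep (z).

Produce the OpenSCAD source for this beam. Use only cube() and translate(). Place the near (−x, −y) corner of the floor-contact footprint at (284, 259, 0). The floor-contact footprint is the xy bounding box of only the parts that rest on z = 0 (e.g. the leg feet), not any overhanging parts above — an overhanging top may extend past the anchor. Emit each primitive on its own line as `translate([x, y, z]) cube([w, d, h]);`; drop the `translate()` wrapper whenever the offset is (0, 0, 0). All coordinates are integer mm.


translate([284, 259, 0]) cube([3241, 108, 177]);


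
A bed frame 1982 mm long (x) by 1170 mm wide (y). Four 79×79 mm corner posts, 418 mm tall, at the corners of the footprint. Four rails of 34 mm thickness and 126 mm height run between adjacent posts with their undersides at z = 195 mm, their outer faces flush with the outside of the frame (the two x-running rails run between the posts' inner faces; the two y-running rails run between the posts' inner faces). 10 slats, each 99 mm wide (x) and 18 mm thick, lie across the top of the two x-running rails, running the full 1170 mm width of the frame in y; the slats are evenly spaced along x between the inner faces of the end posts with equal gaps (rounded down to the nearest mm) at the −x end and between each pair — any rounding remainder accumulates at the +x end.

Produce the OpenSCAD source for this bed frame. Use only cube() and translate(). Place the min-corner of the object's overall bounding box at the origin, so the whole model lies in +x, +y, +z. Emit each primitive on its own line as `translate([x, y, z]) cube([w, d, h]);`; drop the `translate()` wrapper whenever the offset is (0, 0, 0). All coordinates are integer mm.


cube([79, 79, 418]);
translate([0, 1091, 0]) cube([79, 79, 418]);
translate([1903, 0, 0]) cube([79, 79, 418]);
translate([1903, 1091, 0]) cube([79, 79, 418]);
translate([79, 0, 195]) cube([1824, 34, 126]);
translate([79, 1136, 195]) cube([1824, 34, 126]);
translate([0, 79, 195]) cube([34, 1012, 126]);
translate([1948, 79, 195]) cube([34, 1012, 126]);
translate([154, 0, 321]) cube([99, 1170, 18]);
translate([328, 0, 321]) cube([99, 1170, 18]);
translate([502, 0, 321]) cube([99, 1170, 18]);
translate([676, 0, 321]) cube([99, 1170, 18]);
translate([850, 0, 321]) cube([99, 1170, 18]);
translate([1024, 0, 321]) cube([99, 1170, 18]);
translate([1198, 0, 321]) cube([99, 1170, 18]);
translate([1372, 0, 321]) cube([99, 1170, 18]);
translate([1546, 0, 321]) cube([99, 1170, 18]);
translate([1720, 0, 321]) cube([99, 1170, 18]);


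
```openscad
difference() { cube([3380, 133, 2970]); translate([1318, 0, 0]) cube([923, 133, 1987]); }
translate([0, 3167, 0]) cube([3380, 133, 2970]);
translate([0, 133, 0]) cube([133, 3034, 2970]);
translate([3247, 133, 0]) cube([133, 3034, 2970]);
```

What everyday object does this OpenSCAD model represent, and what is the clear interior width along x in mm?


A single room. The interior width is 3114 mm.

Four walls enclosing a rectangle with a door in the front wall — a room. Outside width 3380 minus two 133 mm walls gives 3114 mm.


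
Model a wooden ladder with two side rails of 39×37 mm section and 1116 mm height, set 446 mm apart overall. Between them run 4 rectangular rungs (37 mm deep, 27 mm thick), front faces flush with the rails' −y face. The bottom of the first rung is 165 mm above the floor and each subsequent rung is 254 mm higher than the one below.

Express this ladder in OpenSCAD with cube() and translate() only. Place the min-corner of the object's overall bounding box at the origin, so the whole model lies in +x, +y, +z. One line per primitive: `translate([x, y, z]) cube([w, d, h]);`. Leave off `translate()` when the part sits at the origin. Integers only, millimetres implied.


// rung span = 446 - 2*39 = 368
// rung[k] z = 165 + k*254
cube([39, 37, 1116]);
translate([407, 0, 0]) cube([39, 37, 1116]);
translate([39, 0, 165]) cube([368, 37, 27]);
translate([39, 0, 419]) cube([368, 37, 27]);
translate([39, 0, 673]) cube([368, 37, 27]);
translate([39, 0, 927]) cube([368, 37, 27]);


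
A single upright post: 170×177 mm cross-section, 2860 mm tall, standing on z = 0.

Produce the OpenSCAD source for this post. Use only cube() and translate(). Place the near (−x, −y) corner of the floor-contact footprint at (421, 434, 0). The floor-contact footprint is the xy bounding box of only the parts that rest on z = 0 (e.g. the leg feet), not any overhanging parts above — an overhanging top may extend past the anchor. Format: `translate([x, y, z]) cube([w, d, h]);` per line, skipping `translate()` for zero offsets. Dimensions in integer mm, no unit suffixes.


translate([421, 434, 0]) cube([170, 177, 2860]);


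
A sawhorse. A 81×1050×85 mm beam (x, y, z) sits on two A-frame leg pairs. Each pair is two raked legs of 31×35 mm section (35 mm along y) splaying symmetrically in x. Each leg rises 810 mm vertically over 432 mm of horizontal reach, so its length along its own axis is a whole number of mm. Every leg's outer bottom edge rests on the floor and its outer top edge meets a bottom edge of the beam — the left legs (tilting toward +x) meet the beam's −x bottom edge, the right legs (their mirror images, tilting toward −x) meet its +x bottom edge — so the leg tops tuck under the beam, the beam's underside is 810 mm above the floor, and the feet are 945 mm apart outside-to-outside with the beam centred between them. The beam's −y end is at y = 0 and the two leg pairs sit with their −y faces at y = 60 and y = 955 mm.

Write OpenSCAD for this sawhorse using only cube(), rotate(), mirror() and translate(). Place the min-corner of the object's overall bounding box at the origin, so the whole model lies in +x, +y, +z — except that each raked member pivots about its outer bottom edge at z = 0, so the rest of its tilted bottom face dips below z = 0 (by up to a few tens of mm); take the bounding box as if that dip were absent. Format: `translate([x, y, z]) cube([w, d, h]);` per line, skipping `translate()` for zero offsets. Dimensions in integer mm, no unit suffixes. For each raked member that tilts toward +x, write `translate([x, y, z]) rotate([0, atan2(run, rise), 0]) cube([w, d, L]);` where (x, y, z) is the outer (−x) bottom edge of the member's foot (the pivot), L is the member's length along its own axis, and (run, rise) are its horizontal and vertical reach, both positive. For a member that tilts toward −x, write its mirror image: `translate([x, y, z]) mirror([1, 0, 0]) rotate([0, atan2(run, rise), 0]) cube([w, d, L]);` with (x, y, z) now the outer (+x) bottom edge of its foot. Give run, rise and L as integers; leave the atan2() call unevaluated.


// leg length = √(432² + 810²) = 918
// right-leg outer foot x = 2·432 + 81 = 945
// beam min-corner = (432, 0, 810)
translate([432, 0, 810]) cube([81, 1050, 85]);
translate([0, 60, 0]) rotate([0, atan2(432, 810), 0]) cube([31, 35, 918]);
translate([945, 60, 0]) mirror([1, 0, 0]) rotate([0, atan2(432, 810), 0]) cube([31, 35, 918]);
translate([0, 955, 0]) rotate([0, atan2(432, 810), 0]) cube([31, 35, 918]);
translate([945, 955, 0]) mirror([1, 0, 0]) rotate([0, atan2(432, 810), 0]) cube([31, 35, 918]);


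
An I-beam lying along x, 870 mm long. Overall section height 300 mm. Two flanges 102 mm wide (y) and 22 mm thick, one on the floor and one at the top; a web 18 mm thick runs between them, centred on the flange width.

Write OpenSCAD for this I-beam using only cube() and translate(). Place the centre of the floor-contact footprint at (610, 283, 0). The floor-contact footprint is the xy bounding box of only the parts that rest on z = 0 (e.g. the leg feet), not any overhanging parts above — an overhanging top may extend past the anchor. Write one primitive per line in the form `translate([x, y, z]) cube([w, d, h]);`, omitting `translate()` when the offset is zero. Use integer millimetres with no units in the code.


translate([175, 232, 0]) cube([870, 102, 22]);
translate([175, 274, 22]) cube([870, 18, 256]);
translate([175, 232, 278]) cube([870, 102, 22]);


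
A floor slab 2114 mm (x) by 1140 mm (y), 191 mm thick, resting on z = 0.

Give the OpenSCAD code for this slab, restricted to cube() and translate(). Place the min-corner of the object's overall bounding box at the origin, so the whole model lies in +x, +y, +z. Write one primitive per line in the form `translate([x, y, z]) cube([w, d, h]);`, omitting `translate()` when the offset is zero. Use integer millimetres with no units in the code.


cube([2114, 1140, 191]);


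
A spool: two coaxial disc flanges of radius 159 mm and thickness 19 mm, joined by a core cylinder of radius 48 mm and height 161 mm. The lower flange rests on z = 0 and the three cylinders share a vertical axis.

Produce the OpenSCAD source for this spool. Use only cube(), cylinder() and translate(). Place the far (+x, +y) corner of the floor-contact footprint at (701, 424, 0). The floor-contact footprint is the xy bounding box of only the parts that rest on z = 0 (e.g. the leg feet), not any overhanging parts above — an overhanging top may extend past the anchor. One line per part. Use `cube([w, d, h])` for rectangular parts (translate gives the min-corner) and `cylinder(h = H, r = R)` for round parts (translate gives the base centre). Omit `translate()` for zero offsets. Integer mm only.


translate([542, 265, 0]) cylinder(h = 19, r = 159);
translate([542, 265, 19]) cylinder(h = 161, r = 48);
translate([542, 265, 180]) cylinder(h = 19, r = 159);


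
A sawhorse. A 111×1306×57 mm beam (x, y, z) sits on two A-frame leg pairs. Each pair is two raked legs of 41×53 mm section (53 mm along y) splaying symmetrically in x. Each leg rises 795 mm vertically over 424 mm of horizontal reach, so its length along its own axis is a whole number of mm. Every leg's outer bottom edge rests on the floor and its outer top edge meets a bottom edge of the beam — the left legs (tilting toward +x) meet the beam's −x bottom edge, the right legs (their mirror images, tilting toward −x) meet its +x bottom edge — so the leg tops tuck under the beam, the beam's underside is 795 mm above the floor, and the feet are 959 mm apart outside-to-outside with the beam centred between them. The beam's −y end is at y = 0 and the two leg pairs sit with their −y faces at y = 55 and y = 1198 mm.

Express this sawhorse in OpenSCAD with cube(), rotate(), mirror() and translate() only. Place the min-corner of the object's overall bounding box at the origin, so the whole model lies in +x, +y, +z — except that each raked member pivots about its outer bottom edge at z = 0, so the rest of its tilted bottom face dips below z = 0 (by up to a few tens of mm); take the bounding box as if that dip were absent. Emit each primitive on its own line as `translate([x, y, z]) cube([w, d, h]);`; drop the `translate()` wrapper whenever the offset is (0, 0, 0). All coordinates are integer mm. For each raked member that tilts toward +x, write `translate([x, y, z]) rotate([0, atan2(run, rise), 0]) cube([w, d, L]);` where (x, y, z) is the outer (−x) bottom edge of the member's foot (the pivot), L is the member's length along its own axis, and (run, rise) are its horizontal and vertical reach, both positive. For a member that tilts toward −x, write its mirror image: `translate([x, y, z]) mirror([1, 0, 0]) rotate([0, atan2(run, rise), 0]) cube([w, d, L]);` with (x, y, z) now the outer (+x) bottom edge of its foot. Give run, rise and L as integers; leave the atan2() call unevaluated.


translate([424, 0, 795]) cube([111, 1306, 57]);
translate([0, 55, 0]) rotate([0, atan2(424, 795), 0]) cube([41, 53, 901]);
translate([959, 55, 0]) mirror([1, 0, 0]) rotate([0, atan2(424, 795), 0]) cube([41, 53, 901]);
translate([0, 1198, 0]) rotate([0, atan2(424, 795), 0]) cube([41, 53, 901]);
translate([959, 1198, 0]) mirror([1, 0, 0]) rotate([0, atan2(424, 795), 0]) cube([41, 53, 901]);


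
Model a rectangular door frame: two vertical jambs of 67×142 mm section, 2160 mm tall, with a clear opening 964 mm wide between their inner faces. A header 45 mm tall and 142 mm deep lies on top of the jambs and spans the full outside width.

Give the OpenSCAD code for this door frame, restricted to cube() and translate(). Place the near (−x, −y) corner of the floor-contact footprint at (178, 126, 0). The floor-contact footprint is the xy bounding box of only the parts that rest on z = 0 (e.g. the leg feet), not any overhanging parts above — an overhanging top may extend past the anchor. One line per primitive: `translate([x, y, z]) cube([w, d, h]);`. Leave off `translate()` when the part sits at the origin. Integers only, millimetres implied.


translate([178, 126, 0]) cube([67, 142, 2160]);
translate([1209, 126, 0]) cube([67, 142, 2160]);
translate([178, 126, 2160]) cube([1098, 142, 45]);


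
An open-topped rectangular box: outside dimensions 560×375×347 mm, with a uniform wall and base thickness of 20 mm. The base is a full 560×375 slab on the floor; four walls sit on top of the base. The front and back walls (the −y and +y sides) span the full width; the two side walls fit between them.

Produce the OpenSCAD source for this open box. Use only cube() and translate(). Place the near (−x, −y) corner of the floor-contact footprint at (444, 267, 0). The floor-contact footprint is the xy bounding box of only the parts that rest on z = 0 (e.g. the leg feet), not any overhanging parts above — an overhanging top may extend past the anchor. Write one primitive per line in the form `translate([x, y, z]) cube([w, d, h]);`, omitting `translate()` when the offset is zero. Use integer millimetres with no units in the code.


translate([444, 267, 0]) cube([560, 375, 20]);
translate([444, 267, 20]) cube([560, 20, 327]);
translate([444, 622, 20]) cube([560, 20, 327]);
translate([444, 287, 20]) cube([20, 335, 327]);
translate([984, 287, 20]) cube([20, 335, 327]);


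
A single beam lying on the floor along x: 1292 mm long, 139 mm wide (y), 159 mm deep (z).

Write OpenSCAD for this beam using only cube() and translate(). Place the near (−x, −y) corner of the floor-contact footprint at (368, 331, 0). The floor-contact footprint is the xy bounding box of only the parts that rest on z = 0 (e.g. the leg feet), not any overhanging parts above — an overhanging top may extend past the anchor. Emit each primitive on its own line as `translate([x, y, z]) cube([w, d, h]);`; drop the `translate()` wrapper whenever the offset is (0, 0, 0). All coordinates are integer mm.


translate([368, 331, 0]) cube([1292, 139, 159]);


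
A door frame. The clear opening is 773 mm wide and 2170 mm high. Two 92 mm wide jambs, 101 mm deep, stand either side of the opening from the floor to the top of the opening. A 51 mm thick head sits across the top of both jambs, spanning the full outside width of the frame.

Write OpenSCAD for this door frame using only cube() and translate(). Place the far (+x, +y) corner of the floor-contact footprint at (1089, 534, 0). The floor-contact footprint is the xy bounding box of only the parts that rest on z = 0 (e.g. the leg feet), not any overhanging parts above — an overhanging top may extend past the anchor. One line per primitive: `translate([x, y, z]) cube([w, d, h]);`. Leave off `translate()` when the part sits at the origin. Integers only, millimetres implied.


translate([132, 433, 0]) cube([92, 101, 2170]);
translate([997, 433, 0]) cube([92, 101, 2170]);
translate([132, 433, 2170]) cube([957, 101, 51]);


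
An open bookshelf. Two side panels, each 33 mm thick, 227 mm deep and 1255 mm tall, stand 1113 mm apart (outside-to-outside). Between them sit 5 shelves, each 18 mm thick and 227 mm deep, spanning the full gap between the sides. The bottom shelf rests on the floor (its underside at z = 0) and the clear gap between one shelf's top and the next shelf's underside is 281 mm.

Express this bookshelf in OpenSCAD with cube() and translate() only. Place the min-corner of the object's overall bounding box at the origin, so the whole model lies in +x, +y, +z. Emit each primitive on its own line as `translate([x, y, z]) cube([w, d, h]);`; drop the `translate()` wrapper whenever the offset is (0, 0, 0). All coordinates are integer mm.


cube([33, 227, 1255]);
translate([1080, 0, 0]) cube([33, 227, 1255]);
translate([33, 0, 0]) cube([1047, 227, 18]);
translate([33, 0, 299]) cube([1047, 227, 18]);
translate([33, 0, 598]) cube([1047, 227, 18]);
translate([33, 0, 897]) cube([1047, 227, 18]);
translate([33, 0, 1196]) cube([1047, 227, 18]);


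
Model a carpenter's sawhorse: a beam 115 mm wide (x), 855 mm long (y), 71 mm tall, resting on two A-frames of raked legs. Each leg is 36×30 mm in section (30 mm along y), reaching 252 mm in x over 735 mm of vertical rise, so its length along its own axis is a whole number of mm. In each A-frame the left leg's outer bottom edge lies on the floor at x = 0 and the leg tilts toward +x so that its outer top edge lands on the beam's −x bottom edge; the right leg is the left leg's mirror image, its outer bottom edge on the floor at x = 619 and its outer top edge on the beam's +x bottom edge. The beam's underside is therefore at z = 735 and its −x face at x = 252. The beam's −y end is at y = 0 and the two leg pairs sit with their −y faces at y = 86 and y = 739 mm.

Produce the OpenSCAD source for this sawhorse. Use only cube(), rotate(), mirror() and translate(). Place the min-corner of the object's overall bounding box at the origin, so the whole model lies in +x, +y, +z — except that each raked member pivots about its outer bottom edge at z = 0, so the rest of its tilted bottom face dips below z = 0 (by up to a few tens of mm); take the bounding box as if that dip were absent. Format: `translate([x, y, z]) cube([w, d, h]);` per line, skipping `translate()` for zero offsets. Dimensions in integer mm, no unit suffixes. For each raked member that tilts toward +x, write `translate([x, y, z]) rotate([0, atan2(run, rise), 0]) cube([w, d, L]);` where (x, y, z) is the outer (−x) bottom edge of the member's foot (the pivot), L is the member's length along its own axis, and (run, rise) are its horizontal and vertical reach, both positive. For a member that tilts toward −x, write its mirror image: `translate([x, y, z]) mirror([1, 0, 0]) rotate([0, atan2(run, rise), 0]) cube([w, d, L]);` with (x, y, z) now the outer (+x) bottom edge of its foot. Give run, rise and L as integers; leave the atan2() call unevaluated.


// leg length = √(252² + 735²) = 777
// right-leg outer foot x = 2·252 + 115 = 619
// beam min-corner = (252, 0, 735)
translate([252, 0, 735]) cube([115, 855, 71]);
translate([0, 86, 0]) rotate([0, atan2(252, 735), 0]) cube([36, 30, 777]);
translate([619, 86, 0]) mirror([1, 0, 0]) rotate([0, atan2(252, 735), 0]) cube([36, 30, 777]);
translate([0, 739, 0]) rotate([0, atan2(252, 735), 0]) cube([36, 30, 777]);
translate([619, 739, 0]) mirror([1, 0, 0]) rotate([0, atan2(252, 735), 0]) cube([36, 30, 777]);


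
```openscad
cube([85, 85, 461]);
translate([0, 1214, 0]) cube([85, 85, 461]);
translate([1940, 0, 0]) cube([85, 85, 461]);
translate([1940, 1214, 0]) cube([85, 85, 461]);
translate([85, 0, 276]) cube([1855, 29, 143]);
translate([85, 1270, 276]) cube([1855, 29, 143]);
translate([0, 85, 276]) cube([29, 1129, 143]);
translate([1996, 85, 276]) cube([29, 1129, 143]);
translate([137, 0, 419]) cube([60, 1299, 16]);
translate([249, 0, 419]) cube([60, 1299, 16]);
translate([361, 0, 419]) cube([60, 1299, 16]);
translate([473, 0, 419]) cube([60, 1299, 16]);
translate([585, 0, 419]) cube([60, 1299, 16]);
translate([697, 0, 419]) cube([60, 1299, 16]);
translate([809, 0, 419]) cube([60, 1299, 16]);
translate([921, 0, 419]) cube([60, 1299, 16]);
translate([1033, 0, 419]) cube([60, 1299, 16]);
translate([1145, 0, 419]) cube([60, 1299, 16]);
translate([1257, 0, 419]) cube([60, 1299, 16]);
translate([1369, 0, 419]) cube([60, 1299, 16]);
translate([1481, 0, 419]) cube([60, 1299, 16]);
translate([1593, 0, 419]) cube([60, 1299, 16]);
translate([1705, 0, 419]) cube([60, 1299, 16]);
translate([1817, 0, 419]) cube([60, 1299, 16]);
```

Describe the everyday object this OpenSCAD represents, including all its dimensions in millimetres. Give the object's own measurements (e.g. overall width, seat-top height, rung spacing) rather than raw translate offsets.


A bed frame 2025 mm long (x) by 1299 mm wide (y). Four 85×85 mm corner posts, 461 mm tall, at the corners of the footprint. Four rails of 29 mm thickness and 143 mm height run between adjacent posts with their undersides at z = 276 mm, their outer faces flush with the outside of the frame (the two x-running rails run between the posts' inner faces; the two y-running rails run between the posts' inner faces). 16 slats, each 60 mm wide (x) and 16 mm thick, lie across the top of the two x-running rails, running the full 1299 mm width of the frame in y; along x they sit between the end posts with a 52 mm gap after the −x posts and between neighbouring slats, leaving 63 mm before the +x posts.


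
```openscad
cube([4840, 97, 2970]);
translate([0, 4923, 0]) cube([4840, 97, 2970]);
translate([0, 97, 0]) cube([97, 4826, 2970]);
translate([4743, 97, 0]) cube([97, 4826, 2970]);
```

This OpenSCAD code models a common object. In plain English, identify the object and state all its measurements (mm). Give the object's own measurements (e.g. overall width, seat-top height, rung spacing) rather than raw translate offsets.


The wall frame of a small rectangular building: four walls, each 2970 mm tall and 97 mm thick, enclosing a footprint 4840 mm (x) by 5020 mm (y) outside-to-outside, with no floor or roof. The front and back walls (the −y and +y sides) span the full width; the two side walls fit between them.


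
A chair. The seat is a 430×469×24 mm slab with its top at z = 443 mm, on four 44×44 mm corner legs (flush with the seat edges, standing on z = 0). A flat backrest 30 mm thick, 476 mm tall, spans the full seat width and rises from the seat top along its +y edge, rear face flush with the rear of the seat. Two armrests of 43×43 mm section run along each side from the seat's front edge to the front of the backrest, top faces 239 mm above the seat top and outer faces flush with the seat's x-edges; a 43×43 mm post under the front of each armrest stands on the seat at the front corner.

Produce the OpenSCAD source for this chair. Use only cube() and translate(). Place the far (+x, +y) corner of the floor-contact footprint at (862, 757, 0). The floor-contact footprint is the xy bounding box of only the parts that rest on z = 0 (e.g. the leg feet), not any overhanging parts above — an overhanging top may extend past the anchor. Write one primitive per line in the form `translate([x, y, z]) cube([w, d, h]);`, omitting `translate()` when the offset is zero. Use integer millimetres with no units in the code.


// leg_h = 443 - 24 = 419
// arm post h = 239 - 43 = 196
translate([432, 288, 419]) cube([430, 469, 24]);
translate([432, 288, 0]) cube([44, 44, 419]);
translate([818, 288, 0]) cube([44, 44, 419]);
translate([432, 713, 0]) cube([44, 44, 419]);
translate([818, 713, 0]) cube([44, 44, 419]);
translate([432, 727, 443]) cube([430, 30, 476]);
translate([432, 288, 639]) cube([43, 439, 43]);
translate([819, 288, 639]) cube([43, 439, 43]);
translate([432, 288, 443]) cube([43, 43, 196]);
translate([819, 288, 443]) cube([43, 43, 196]);


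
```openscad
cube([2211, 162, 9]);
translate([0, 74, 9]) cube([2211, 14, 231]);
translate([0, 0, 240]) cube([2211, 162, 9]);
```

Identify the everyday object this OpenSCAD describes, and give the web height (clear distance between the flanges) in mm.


An I-beam. The web height is 231 mm.

Two wide flanges with a thin centred web — an I-beam. Overall 249 mm minus two 9 mm flanges gives a web of 249 − 2·9 = 231 mm.


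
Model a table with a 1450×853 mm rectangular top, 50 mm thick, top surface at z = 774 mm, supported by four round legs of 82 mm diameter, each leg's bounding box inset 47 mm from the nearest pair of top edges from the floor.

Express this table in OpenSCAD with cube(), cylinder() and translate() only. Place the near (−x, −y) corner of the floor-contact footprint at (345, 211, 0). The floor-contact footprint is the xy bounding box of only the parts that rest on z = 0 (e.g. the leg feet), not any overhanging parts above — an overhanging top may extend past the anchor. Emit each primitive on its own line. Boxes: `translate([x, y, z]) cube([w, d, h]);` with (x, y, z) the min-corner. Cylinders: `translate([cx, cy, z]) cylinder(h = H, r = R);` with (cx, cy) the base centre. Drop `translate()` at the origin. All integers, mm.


translate([298, 164, 724]) cube([1450, 853, 50]);
translate([386, 252, 0]) cylinder(h = 724, r = 41);
translate([1660, 252, 0]) cylinder(h = 724, r = 41);
translate([386, 929, 0]) cylinder(h = 724, r = 41);
translate([1660, 929, 0]) cylinder(h = 724, r = 41);


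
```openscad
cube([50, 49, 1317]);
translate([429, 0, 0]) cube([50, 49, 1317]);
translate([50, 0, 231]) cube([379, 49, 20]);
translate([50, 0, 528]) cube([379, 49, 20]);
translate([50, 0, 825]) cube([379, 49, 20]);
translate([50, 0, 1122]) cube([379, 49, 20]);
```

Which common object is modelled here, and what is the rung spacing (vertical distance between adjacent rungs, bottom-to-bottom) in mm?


A ladder. The rung spacing is 297 mm.

Two tall 50×49 posts with 4 short bars between them — a ladder. Adjacent rungs sit at z = 231 and z = 528, so the spacing is 528 − 231 = 297 mm.


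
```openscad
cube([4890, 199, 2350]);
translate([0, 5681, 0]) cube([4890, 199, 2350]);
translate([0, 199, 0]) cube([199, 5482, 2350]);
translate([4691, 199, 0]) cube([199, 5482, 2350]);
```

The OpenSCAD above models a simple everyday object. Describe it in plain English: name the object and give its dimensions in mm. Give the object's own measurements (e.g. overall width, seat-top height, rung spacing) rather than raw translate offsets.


The wall frame of a small rectangular building: four walls, each 2350 mm tall and 199 mm thick, enclosing a footprint 4890 mm (x) by 5880 mm (y) outside-to-outside, with no floor or roof. The front and back walls (the −y and +y sides) span the full width; the two side walls fit between them.


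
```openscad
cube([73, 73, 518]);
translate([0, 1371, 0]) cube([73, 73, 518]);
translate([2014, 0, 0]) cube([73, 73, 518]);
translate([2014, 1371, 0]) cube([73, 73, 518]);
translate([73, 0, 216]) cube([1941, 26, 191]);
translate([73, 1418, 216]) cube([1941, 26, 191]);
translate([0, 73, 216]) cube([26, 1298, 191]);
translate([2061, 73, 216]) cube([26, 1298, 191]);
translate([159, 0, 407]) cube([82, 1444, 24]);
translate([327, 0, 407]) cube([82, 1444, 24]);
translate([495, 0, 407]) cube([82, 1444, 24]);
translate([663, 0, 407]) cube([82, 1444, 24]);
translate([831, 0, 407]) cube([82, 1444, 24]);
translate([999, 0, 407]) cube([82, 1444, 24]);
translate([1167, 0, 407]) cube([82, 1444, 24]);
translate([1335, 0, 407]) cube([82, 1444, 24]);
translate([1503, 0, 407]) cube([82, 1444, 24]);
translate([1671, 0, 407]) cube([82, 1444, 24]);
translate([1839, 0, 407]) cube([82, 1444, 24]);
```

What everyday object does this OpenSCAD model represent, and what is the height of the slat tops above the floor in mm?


A bed frame. The slat-top height is 431 mm.

Four posts, four rails, and a row of slats — a bed frame. Slats sit on the rails at z = 216 + 191 = 407; with slat thickness 24, the top is 431 mm.


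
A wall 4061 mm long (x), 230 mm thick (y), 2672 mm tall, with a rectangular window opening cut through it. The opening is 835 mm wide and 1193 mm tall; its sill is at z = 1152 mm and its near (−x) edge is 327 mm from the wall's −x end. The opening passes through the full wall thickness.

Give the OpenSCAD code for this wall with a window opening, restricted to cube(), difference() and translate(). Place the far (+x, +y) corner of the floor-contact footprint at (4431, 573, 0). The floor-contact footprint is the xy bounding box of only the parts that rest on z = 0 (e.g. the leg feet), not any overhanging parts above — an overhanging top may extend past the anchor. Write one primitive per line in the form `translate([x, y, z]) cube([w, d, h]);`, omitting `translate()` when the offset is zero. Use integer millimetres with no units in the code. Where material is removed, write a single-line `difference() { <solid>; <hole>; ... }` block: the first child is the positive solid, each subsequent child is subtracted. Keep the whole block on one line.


difference() { translate([370, 343, 0]) cube([4061, 230, 2672]); translate([697, 343, 1152]) cube([835, 230, 1193]); }


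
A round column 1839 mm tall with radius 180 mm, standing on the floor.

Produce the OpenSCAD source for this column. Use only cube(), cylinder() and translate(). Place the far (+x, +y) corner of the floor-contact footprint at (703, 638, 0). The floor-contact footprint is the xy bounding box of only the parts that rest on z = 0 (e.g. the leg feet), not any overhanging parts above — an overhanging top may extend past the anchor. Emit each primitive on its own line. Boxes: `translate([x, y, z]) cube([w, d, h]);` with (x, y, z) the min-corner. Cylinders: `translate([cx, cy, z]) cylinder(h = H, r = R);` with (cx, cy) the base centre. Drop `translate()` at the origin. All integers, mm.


translate([523, 458, 0]) cylinder(h = 1839, r = 180);


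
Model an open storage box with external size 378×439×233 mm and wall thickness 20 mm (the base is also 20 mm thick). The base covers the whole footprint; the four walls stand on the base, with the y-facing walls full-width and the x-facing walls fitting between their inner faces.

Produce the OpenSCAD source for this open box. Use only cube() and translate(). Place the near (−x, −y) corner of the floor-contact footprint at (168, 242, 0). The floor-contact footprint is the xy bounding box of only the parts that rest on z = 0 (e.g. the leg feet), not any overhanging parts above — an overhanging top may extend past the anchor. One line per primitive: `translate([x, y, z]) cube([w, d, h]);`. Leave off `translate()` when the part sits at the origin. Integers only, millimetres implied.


translate([168, 242, 0]) cube([378, 439, 20]);
translate([168, 242, 20]) cube([378, 20, 213]);
translate([168, 661, 20]) cube([378, 20, 213]);
translate([168, 262, 20]) cube([20, 399, 213]);
translate([526, 262, 20]) cube([20, 399, 213]);


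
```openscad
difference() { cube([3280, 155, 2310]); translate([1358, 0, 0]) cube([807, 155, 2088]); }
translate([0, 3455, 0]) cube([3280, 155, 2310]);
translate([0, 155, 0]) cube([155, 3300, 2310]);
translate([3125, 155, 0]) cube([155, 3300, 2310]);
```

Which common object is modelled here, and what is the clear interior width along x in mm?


A single room. The interior width is 2970 mm.

Four walls enclosing a rectangle with a door in the front wall — a room. Outside width 3280 minus two 155 mm walls gives 2970 mm.


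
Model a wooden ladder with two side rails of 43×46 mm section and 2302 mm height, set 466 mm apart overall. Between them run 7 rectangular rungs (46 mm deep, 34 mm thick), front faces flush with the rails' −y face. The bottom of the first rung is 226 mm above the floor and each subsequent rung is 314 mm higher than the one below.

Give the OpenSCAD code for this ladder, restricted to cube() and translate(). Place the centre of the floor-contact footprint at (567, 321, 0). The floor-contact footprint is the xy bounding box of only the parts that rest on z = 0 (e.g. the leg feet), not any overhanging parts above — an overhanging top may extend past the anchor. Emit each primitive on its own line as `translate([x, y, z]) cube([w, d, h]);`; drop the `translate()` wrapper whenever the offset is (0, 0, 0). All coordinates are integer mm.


translate([334, 298, 0]) cube([43, 46, 2302]);
translate([757, 298, 0]) cube([43, 46, 2302]);
translate([377, 298, 226]) cube([380, 46, 34]);
translate([377, 298, 540]) cube([380, 46, 34]);
translate([377, 298, 854]) cube([380, 46, 34]);
translate([377, 298, 1168]) cube([380, 46, 34]);
translate([377, 298, 1482]) cube([380, 46, 34]);
translate([377, 298, 1796]) cube([380, 46, 34]);
translate([377, 298, 2110]) cube([380, 46, 34]);


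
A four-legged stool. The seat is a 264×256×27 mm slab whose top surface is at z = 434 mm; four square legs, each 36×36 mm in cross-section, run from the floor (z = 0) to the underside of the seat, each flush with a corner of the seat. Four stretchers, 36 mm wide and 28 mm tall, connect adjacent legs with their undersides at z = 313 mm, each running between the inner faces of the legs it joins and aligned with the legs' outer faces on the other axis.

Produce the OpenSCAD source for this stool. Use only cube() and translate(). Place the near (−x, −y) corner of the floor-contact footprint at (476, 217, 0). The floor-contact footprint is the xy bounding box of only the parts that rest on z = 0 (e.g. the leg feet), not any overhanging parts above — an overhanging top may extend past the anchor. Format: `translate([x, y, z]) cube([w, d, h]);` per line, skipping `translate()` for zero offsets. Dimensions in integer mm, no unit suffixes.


// leg_h = 434 - 27 = 407
// stretcher span = 264 - 2*36 = 192
translate([476, 217, 407]) cube([264, 256, 27]);
translate([476, 217, 0]) cube([36, 36, 407]);
translate([704, 217, 0]) cube([36, 36, 407]);
translate([476, 437, 0]) cube([36, 36, 407]);
translate([704, 437, 0]) cube([36, 36, 407]);
translate([512, 217, 313]) cube([192, 36, 28]);
translate([512, 437, 313]) cube([192, 36, 28]);
translate([476, 253, 313]) cube([36, 184, 28]);
translate([704, 253, 313]) cube([36, 184, 28]);


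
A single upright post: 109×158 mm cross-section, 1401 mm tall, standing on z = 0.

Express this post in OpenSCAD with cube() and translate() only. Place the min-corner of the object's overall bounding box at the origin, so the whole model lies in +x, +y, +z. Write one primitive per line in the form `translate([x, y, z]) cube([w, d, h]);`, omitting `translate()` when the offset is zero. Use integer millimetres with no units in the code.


cube([109, 158, 1401]);


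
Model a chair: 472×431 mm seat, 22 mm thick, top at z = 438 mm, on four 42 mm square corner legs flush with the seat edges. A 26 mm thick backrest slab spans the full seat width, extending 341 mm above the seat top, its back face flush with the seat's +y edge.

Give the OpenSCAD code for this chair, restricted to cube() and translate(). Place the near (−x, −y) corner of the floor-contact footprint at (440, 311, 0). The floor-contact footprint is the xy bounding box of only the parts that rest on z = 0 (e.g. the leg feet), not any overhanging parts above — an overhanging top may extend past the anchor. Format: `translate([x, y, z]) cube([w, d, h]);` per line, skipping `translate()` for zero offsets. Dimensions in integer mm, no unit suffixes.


translate([440, 311, 416]) cube([472, 431, 22]);
translate([440, 311, 0]) cube([42, 42, 416]);
translate([870, 311, 0]) cube([42, 42, 416]);
translate([440, 700, 0]) cube([42, 42, 416]);
translate([870, 700, 0]) cube([42, 42, 416]);
translate([440, 716, 438]) cube([472, 26, 341]);


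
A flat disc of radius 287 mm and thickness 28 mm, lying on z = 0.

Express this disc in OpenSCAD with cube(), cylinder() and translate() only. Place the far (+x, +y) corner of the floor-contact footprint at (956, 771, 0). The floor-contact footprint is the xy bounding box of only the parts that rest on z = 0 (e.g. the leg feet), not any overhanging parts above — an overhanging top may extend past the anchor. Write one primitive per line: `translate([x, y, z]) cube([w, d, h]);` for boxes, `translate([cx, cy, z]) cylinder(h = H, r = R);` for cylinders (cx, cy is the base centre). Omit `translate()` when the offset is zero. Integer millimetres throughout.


translate([669, 484, 0]) cylinder(h = 28, r = 287);


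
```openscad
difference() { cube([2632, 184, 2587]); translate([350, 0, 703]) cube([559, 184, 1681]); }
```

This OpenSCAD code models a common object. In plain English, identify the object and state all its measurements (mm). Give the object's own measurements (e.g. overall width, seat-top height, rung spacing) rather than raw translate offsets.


A wall 2632 mm long (x), 184 mm thick (y), 2587 mm tall, with a rectangular window opening cut through it. The opening is 559 mm wide and 1681 mm tall; its sill is at z = 703 mm and its near (−x) edge is 350 mm from the wall's −x end. The opening passes through the full wall thickness.


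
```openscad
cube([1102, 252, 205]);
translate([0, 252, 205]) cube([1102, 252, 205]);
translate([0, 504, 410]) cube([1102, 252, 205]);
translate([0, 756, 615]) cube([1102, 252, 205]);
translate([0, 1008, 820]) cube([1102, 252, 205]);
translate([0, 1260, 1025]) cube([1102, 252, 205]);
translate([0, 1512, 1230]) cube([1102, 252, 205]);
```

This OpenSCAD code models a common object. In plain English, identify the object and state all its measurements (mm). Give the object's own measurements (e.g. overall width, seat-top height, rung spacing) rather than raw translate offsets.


A straight staircase of 7 solid steps. Each step is 1102 mm wide (x), 252 mm deep (y, the going) and 205 mm tall (the rise). The first step rests on the floor; each subsequent step sits one going further in +y and one rise higher in +z, directly behind and above the previous step with no overlap.


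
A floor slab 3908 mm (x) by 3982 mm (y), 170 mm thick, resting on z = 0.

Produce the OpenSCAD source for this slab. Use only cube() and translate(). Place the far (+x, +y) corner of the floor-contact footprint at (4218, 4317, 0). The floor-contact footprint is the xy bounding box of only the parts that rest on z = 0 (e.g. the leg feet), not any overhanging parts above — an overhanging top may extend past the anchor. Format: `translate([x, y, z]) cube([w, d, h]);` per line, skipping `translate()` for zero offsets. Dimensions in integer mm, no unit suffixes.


translate([310, 335, 0]) cube([3908, 3982, 170]);


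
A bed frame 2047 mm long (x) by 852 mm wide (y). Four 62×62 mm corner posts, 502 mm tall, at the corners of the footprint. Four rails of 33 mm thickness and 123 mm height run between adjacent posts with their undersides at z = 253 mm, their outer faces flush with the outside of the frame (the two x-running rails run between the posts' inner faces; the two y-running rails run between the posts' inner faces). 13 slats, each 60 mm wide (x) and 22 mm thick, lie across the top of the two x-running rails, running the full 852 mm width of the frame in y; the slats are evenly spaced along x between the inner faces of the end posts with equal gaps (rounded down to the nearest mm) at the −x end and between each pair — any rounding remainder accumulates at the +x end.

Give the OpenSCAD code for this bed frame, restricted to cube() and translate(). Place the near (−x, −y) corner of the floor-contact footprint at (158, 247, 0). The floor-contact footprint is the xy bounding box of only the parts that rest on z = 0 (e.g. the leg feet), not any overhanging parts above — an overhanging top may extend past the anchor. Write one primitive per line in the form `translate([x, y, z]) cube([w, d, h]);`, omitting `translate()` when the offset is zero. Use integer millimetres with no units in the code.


translate([158, 247, 0]) cube([62, 62, 502]);
translate([158, 1037, 0]) cube([62, 62, 502]);
translate([2143, 247, 0]) cube([62, 62, 502]);
translate([2143, 1037, 0]) cube([62, 62, 502]);
translate([220, 247, 253]) cube([1923, 33, 123]);
translate([220, 1066, 253]) cube([1923, 33, 123]);
translate([158, 309, 253]) cube([33, 728, 123]);
translate([2172, 309, 253]) cube([33, 728, 123]);
translate([301, 247, 376]) cube([60, 852, 22]);
translate([442, 247, 376]) cube([60, 852, 22]);
translate([583, 247, 376]) cube([60, 852, 22]);
translate([724, 247, 376]) cube([60, 852, 22]);
translate([865, 247, 376]) cube([60, 852, 22]);
translate([1006, 247, 376]) cube([60, 852, 22]);
translate([1147, 247, 376]) cube([60, 852, 22]);
translate([1288, 247, 376]) cube([60, 852, 22]);
translate([1429, 247, 376]) cube([60, 852, 22]);
translate([1570, 247, 376]) cube([60, 852, 22]);
translate([1711, 247, 376]) cube([60, 852, 22]);
translate([1852, 247, 376]) cube([60, 852, 22]);
translate([1993, 247, 376]) cube([60, 852, 22]);
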